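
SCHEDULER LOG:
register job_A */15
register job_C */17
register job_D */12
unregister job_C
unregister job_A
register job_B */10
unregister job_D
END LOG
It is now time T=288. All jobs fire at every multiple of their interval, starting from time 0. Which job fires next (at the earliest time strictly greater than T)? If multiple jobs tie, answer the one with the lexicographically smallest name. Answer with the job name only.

Op 1: register job_A */15 -> active={job_A:*/15}
Op 2: register job_C */17 -> active={job_A:*/15, job_C:*/17}
Op 3: register job_D */12 -> active={job_A:*/15, job_C:*/17, job_D:*/12}
Op 4: unregister job_C -> active={job_A:*/15, job_D:*/12}
Op 5: unregister job_A -> active={job_D:*/12}
Op 6: register job_B */10 -> active={job_B:*/10, job_D:*/12}
Op 7: unregister job_D -> active={job_B:*/10}
  job_B: interval 10, next fire after T=288 is 290
Earliest = 290, winner (lex tiebreak) = job_B

Answer: job_B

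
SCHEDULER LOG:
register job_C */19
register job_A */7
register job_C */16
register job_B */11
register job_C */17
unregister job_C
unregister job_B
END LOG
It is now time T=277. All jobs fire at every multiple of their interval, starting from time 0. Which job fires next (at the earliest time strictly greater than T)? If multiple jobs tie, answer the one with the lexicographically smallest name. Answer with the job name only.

Op 1: register job_C */19 -> active={job_C:*/19}
Op 2: register job_A */7 -> active={job_A:*/7, job_C:*/19}
Op 3: register job_C */16 -> active={job_A:*/7, job_C:*/16}
Op 4: register job_B */11 -> active={job_A:*/7, job_B:*/11, job_C:*/16}
Op 5: register job_C */17 -> active={job_A:*/7, job_B:*/11, job_C:*/17}
Op 6: unregister job_C -> active={job_A:*/7, job_B:*/11}
Op 7: unregister job_B -> active={job_A:*/7}
  job_A: interval 7, next fire after T=277 is 280
Earliest = 280, winner (lex tiebreak) = job_A

Answer: job_A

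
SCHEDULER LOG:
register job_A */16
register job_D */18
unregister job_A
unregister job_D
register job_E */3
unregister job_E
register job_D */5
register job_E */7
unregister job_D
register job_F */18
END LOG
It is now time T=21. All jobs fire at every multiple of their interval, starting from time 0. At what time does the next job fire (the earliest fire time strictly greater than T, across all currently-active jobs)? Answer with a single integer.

Op 1: register job_A */16 -> active={job_A:*/16}
Op 2: register job_D */18 -> active={job_A:*/16, job_D:*/18}
Op 3: unregister job_A -> active={job_D:*/18}
Op 4: unregister job_D -> active={}
Op 5: register job_E */3 -> active={job_E:*/3}
Op 6: unregister job_E -> active={}
Op 7: register job_D */5 -> active={job_D:*/5}
Op 8: register job_E */7 -> active={job_D:*/5, job_E:*/7}
Op 9: unregister job_D -> active={job_E:*/7}
Op 10: register job_F */18 -> active={job_E:*/7, job_F:*/18}
  job_E: interval 7, next fire after T=21 is 28
  job_F: interval 18, next fire after T=21 is 36
Earliest fire time = 28 (job job_E)

Answer: 28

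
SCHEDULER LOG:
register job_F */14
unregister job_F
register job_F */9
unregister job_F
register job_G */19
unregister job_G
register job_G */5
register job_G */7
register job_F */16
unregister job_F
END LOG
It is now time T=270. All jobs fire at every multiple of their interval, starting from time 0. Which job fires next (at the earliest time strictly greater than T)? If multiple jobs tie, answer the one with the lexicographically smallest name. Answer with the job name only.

Op 1: register job_F */14 -> active={job_F:*/14}
Op 2: unregister job_F -> active={}
Op 3: register job_F */9 -> active={job_F:*/9}
Op 4: unregister job_F -> active={}
Op 5: register job_G */19 -> active={job_G:*/19}
Op 6: unregister job_G -> active={}
Op 7: register job_G */5 -> active={job_G:*/5}
Op 8: register job_G */7 -> active={job_G:*/7}
Op 9: register job_F */16 -> active={job_F:*/16, job_G:*/7}
Op 10: unregister job_F -> active={job_G:*/7}
  job_G: interval 7, next fire after T=270 is 273
Earliest = 273, winner (lex tiebreak) = job_G

Answer: job_G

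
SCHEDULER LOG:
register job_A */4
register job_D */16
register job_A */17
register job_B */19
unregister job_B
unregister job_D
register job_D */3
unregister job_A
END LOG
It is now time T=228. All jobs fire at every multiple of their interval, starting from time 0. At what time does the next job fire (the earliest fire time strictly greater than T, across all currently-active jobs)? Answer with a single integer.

Answer: 231

Derivation:
Op 1: register job_A */4 -> active={job_A:*/4}
Op 2: register job_D */16 -> active={job_A:*/4, job_D:*/16}
Op 3: register job_A */17 -> active={job_A:*/17, job_D:*/16}
Op 4: register job_B */19 -> active={job_A:*/17, job_B:*/19, job_D:*/16}
Op 5: unregister job_B -> active={job_A:*/17, job_D:*/16}
Op 6: unregister job_D -> active={job_A:*/17}
Op 7: register job_D */3 -> active={job_A:*/17, job_D:*/3}
Op 8: unregister job_A -> active={job_D:*/3}
  job_D: interval 3, next fire after T=228 is 231
Earliest fire time = 231 (job job_D)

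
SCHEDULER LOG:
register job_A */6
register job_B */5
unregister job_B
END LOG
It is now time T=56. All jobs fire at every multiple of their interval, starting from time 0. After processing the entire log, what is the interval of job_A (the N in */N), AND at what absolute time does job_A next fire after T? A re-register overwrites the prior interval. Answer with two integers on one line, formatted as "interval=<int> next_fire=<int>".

Answer: interval=6 next_fire=60

Derivation:
Op 1: register job_A */6 -> active={job_A:*/6}
Op 2: register job_B */5 -> active={job_A:*/6, job_B:*/5}
Op 3: unregister job_B -> active={job_A:*/6}
Final interval of job_A = 6
Next fire of job_A after T=56: (56//6+1)*6 = 60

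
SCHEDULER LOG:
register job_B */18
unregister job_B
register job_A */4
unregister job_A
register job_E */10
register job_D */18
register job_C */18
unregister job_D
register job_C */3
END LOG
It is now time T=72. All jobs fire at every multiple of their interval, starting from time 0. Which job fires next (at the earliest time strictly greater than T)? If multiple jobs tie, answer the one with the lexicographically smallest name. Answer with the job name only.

Op 1: register job_B */18 -> active={job_B:*/18}
Op 2: unregister job_B -> active={}
Op 3: register job_A */4 -> active={job_A:*/4}
Op 4: unregister job_A -> active={}
Op 5: register job_E */10 -> active={job_E:*/10}
Op 6: register job_D */18 -> active={job_D:*/18, job_E:*/10}
Op 7: register job_C */18 -> active={job_C:*/18, job_D:*/18, job_E:*/10}
Op 8: unregister job_D -> active={job_C:*/18, job_E:*/10}
Op 9: register job_C */3 -> active={job_C:*/3, job_E:*/10}
  job_C: interval 3, next fire after T=72 is 75
  job_E: interval 10, next fire after T=72 is 80
Earliest = 75, winner (lex tiebreak) = job_C

Answer: job_C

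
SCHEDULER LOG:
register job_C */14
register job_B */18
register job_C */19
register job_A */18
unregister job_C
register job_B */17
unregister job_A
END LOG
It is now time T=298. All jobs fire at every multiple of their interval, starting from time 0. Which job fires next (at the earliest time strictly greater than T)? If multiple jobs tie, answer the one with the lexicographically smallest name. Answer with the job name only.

Op 1: register job_C */14 -> active={job_C:*/14}
Op 2: register job_B */18 -> active={job_B:*/18, job_C:*/14}
Op 3: register job_C */19 -> active={job_B:*/18, job_C:*/19}
Op 4: register job_A */18 -> active={job_A:*/18, job_B:*/18, job_C:*/19}
Op 5: unregister job_C -> active={job_A:*/18, job_B:*/18}
Op 6: register job_B */17 -> active={job_A:*/18, job_B:*/17}
Op 7: unregister job_A -> active={job_B:*/17}
  job_B: interval 17, next fire after T=298 is 306
Earliest = 306, winner (lex tiebreak) = job_B

Answer: job_B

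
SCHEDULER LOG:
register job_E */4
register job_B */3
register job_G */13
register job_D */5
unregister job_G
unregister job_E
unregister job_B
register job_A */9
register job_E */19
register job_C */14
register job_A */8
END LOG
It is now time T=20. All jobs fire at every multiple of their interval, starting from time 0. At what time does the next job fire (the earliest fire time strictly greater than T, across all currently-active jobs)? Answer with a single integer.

Op 1: register job_E */4 -> active={job_E:*/4}
Op 2: register job_B */3 -> active={job_B:*/3, job_E:*/4}
Op 3: register job_G */13 -> active={job_B:*/3, job_E:*/4, job_G:*/13}
Op 4: register job_D */5 -> active={job_B:*/3, job_D:*/5, job_E:*/4, job_G:*/13}
Op 5: unregister job_G -> active={job_B:*/3, job_D:*/5, job_E:*/4}
Op 6: unregister job_E -> active={job_B:*/3, job_D:*/5}
Op 7: unregister job_B -> active={job_D:*/5}
Op 8: register job_A */9 -> active={job_A:*/9, job_D:*/5}
Op 9: register job_E */19 -> active={job_A:*/9, job_D:*/5, job_E:*/19}
Op 10: register job_C */14 -> active={job_A:*/9, job_C:*/14, job_D:*/5, job_E:*/19}
Op 11: register job_A */8 -> active={job_A:*/8, job_C:*/14, job_D:*/5, job_E:*/19}
  job_A: interval 8, next fire after T=20 is 24
  job_C: interval 14, next fire after T=20 is 28
  job_D: interval 5, next fire after T=20 is 25
  job_E: interval 19, next fire after T=20 is 38
Earliest fire time = 24 (job job_A)

Answer: 24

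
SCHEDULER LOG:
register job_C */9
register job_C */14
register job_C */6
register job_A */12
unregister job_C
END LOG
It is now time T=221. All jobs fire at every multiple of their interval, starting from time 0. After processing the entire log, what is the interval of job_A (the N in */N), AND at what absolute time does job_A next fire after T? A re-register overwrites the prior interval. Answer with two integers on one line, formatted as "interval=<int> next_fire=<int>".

Answer: interval=12 next_fire=228

Derivation:
Op 1: register job_C */9 -> active={job_C:*/9}
Op 2: register job_C */14 -> active={job_C:*/14}
Op 3: register job_C */6 -> active={job_C:*/6}
Op 4: register job_A */12 -> active={job_A:*/12, job_C:*/6}
Op 5: unregister job_C -> active={job_A:*/12}
Final interval of job_A = 12
Next fire of job_A after T=221: (221//12+1)*12 = 228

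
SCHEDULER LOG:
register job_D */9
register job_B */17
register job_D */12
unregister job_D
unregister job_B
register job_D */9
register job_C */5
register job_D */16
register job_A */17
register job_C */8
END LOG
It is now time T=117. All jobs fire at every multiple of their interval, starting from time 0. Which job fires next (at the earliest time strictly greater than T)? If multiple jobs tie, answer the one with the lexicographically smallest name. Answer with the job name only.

Op 1: register job_D */9 -> active={job_D:*/9}
Op 2: register job_B */17 -> active={job_B:*/17, job_D:*/9}
Op 3: register job_D */12 -> active={job_B:*/17, job_D:*/12}
Op 4: unregister job_D -> active={job_B:*/17}
Op 5: unregister job_B -> active={}
Op 6: register job_D */9 -> active={job_D:*/9}
Op 7: register job_C */5 -> active={job_C:*/5, job_D:*/9}
Op 8: register job_D */16 -> active={job_C:*/5, job_D:*/16}
Op 9: register job_A */17 -> active={job_A:*/17, job_C:*/5, job_D:*/16}
Op 10: register job_C */8 -> active={job_A:*/17, job_C:*/8, job_D:*/16}
  job_A: interval 17, next fire after T=117 is 119
  job_C: interval 8, next fire after T=117 is 120
  job_D: interval 16, next fire after T=117 is 128
Earliest = 119, winner (lex tiebreak) = job_A

Answer: job_A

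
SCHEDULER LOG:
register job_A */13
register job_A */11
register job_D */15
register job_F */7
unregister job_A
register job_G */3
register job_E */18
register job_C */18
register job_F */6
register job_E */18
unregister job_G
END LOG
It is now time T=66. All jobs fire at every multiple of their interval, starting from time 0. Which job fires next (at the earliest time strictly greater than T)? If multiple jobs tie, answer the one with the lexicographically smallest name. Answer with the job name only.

Op 1: register job_A */13 -> active={job_A:*/13}
Op 2: register job_A */11 -> active={job_A:*/11}
Op 3: register job_D */15 -> active={job_A:*/11, job_D:*/15}
Op 4: register job_F */7 -> active={job_A:*/11, job_D:*/15, job_F:*/7}
Op 5: unregister job_A -> active={job_D:*/15, job_F:*/7}
Op 6: register job_G */3 -> active={job_D:*/15, job_F:*/7, job_G:*/3}
Op 7: register job_E */18 -> active={job_D:*/15, job_E:*/18, job_F:*/7, job_G:*/3}
Op 8: register job_C */18 -> active={job_C:*/18, job_D:*/15, job_E:*/18, job_F:*/7, job_G:*/3}
Op 9: register job_F */6 -> active={job_C:*/18, job_D:*/15, job_E:*/18, job_F:*/6, job_G:*/3}
Op 10: register job_E */18 -> active={job_C:*/18, job_D:*/15, job_E:*/18, job_F:*/6, job_G:*/3}
Op 11: unregister job_G -> active={job_C:*/18, job_D:*/15, job_E:*/18, job_F:*/6}
  job_C: interval 18, next fire after T=66 is 72
  job_D: interval 15, next fire after T=66 is 75
  job_E: interval 18, next fire after T=66 is 72
  job_F: interval 6, next fire after T=66 is 72
Earliest = 72, winner (lex tiebreak) = job_C

Answer: job_C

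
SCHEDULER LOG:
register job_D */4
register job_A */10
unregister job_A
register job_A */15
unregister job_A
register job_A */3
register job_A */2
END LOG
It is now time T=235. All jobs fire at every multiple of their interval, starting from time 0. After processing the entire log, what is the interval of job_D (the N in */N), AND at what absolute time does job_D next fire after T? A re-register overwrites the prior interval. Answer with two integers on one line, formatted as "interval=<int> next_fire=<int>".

Answer: interval=4 next_fire=236

Derivation:
Op 1: register job_D */4 -> active={job_D:*/4}
Op 2: register job_A */10 -> active={job_A:*/10, job_D:*/4}
Op 3: unregister job_A -> active={job_D:*/4}
Op 4: register job_A */15 -> active={job_A:*/15, job_D:*/4}
Op 5: unregister job_A -> active={job_D:*/4}
Op 6: register job_A */3 -> active={job_A:*/3, job_D:*/4}
Op 7: register job_A */2 -> active={job_A:*/2, job_D:*/4}
Final interval of job_D = 4
Next fire of job_D after T=235: (235//4+1)*4 = 236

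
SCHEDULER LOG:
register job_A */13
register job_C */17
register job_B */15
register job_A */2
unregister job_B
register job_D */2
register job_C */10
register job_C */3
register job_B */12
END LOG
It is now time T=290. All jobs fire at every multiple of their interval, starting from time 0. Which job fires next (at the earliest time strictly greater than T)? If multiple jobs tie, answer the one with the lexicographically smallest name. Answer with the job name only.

Op 1: register job_A */13 -> active={job_A:*/13}
Op 2: register job_C */17 -> active={job_A:*/13, job_C:*/17}
Op 3: register job_B */15 -> active={job_A:*/13, job_B:*/15, job_C:*/17}
Op 4: register job_A */2 -> active={job_A:*/2, job_B:*/15, job_C:*/17}
Op 5: unregister job_B -> active={job_A:*/2, job_C:*/17}
Op 6: register job_D */2 -> active={job_A:*/2, job_C:*/17, job_D:*/2}
Op 7: register job_C */10 -> active={job_A:*/2, job_C:*/10, job_D:*/2}
Op 8: register job_C */3 -> active={job_A:*/2, job_C:*/3, job_D:*/2}
Op 9: register job_B */12 -> active={job_A:*/2, job_B:*/12, job_C:*/3, job_D:*/2}
  job_A: interval 2, next fire after T=290 is 292
  job_B: interval 12, next fire after T=290 is 300
  job_C: interval 3, next fire after T=290 is 291
  job_D: interval 2, next fire after T=290 is 292
Earliest = 291, winner (lex tiebreak) = job_C

Answer: job_C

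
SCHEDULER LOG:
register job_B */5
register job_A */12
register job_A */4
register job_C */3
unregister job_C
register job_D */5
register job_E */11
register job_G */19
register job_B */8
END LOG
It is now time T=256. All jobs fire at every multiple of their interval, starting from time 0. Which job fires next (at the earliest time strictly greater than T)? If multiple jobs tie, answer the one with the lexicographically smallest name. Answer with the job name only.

Answer: job_A

Derivation:
Op 1: register job_B */5 -> active={job_B:*/5}
Op 2: register job_A */12 -> active={job_A:*/12, job_B:*/5}
Op 3: register job_A */4 -> active={job_A:*/4, job_B:*/5}
Op 4: register job_C */3 -> active={job_A:*/4, job_B:*/5, job_C:*/3}
Op 5: unregister job_C -> active={job_A:*/4, job_B:*/5}
Op 6: register job_D */5 -> active={job_A:*/4, job_B:*/5, job_D:*/5}
Op 7: register job_E */11 -> active={job_A:*/4, job_B:*/5, job_D:*/5, job_E:*/11}
Op 8: register job_G */19 -> active={job_A:*/4, job_B:*/5, job_D:*/5, job_E:*/11, job_G:*/19}
Op 9: register job_B */8 -> active={job_A:*/4, job_B:*/8, job_D:*/5, job_E:*/11, job_G:*/19}
  job_A: interval 4, next fire after T=256 is 260
  job_B: interval 8, next fire after T=256 is 264
  job_D: interval 5, next fire after T=256 is 260
  job_E: interval 11, next fire after T=256 is 264
  job_G: interval 19, next fire after T=256 is 266
Earliest = 260, winner (lex tiebreak) = job_A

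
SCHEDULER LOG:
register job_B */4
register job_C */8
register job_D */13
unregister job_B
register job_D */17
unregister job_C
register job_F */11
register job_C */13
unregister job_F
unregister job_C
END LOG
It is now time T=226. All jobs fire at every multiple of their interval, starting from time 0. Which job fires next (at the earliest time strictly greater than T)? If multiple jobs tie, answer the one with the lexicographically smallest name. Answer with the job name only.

Op 1: register job_B */4 -> active={job_B:*/4}
Op 2: register job_C */8 -> active={job_B:*/4, job_C:*/8}
Op 3: register job_D */13 -> active={job_B:*/4, job_C:*/8, job_D:*/13}
Op 4: unregister job_B -> active={job_C:*/8, job_D:*/13}
Op 5: register job_D */17 -> active={job_C:*/8, job_D:*/17}
Op 6: unregister job_C -> active={job_D:*/17}
Op 7: register job_F */11 -> active={job_D:*/17, job_F:*/11}
Op 8: register job_C */13 -> active={job_C:*/13, job_D:*/17, job_F:*/11}
Op 9: unregister job_F -> active={job_C:*/13, job_D:*/17}
Op 10: unregister job_C -> active={job_D:*/17}
  job_D: interval 17, next fire after T=226 is 238
Earliest = 238, winner (lex tiebreak) = job_D

Answer: job_D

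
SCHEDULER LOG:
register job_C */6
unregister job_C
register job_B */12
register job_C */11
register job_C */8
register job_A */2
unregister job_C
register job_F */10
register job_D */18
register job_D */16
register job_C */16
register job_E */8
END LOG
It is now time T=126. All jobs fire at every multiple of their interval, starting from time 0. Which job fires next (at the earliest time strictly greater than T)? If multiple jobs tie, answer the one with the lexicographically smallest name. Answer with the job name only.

Answer: job_A

Derivation:
Op 1: register job_C */6 -> active={job_C:*/6}
Op 2: unregister job_C -> active={}
Op 3: register job_B */12 -> active={job_B:*/12}
Op 4: register job_C */11 -> active={job_B:*/12, job_C:*/11}
Op 5: register job_C */8 -> active={job_B:*/12, job_C:*/8}
Op 6: register job_A */2 -> active={job_A:*/2, job_B:*/12, job_C:*/8}
Op 7: unregister job_C -> active={job_A:*/2, job_B:*/12}
Op 8: register job_F */10 -> active={job_A:*/2, job_B:*/12, job_F:*/10}
Op 9: register job_D */18 -> active={job_A:*/2, job_B:*/12, job_D:*/18, job_F:*/10}
Op 10: register job_D */16 -> active={job_A:*/2, job_B:*/12, job_D:*/16, job_F:*/10}
Op 11: register job_C */16 -> active={job_A:*/2, job_B:*/12, job_C:*/16, job_D:*/16, job_F:*/10}
Op 12: register job_E */8 -> active={job_A:*/2, job_B:*/12, job_C:*/16, job_D:*/16, job_E:*/8, job_F:*/10}
  job_A: interval 2, next fire after T=126 is 128
  job_B: interval 12, next fire after T=126 is 132
  job_C: interval 16, next fire after T=126 is 128
  job_D: interval 16, next fire after T=126 is 128
  job_E: interval 8, next fire after T=126 is 128
  job_F: interval 10, next fire after T=126 is 130
Earliest = 128, winner (lex tiebreak) = job_A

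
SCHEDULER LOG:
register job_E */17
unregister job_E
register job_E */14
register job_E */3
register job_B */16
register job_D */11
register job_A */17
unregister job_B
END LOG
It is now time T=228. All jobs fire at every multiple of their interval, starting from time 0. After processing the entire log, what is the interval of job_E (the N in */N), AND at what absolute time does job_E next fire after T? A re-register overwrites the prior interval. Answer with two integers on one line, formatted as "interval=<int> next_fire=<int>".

Op 1: register job_E */17 -> active={job_E:*/17}
Op 2: unregister job_E -> active={}
Op 3: register job_E */14 -> active={job_E:*/14}
Op 4: register job_E */3 -> active={job_E:*/3}
Op 5: register job_B */16 -> active={job_B:*/16, job_E:*/3}
Op 6: register job_D */11 -> active={job_B:*/16, job_D:*/11, job_E:*/3}
Op 7: register job_A */17 -> active={job_A:*/17, job_B:*/16, job_D:*/11, job_E:*/3}
Op 8: unregister job_B -> active={job_A:*/17, job_D:*/11, job_E:*/3}
Final interval of job_E = 3
Next fire of job_E after T=228: (228//3+1)*3 = 231

Answer: interval=3 next_fire=231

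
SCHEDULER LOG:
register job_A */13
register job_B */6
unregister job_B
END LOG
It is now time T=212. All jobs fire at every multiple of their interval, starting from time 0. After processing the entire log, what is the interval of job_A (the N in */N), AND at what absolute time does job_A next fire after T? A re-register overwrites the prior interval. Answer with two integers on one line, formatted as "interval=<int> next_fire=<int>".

Answer: interval=13 next_fire=221

Derivation:
Op 1: register job_A */13 -> active={job_A:*/13}
Op 2: register job_B */6 -> active={job_A:*/13, job_B:*/6}
Op 3: unregister job_B -> active={job_A:*/13}
Final interval of job_A = 13
Next fire of job_A after T=212: (212//13+1)*13 = 221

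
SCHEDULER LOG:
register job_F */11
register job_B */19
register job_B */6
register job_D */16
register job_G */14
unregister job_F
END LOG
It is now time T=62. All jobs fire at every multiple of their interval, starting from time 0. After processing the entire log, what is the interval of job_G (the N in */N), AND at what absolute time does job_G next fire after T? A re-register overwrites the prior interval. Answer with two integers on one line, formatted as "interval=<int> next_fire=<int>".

Op 1: register job_F */11 -> active={job_F:*/11}
Op 2: register job_B */19 -> active={job_B:*/19, job_F:*/11}
Op 3: register job_B */6 -> active={job_B:*/6, job_F:*/11}
Op 4: register job_D */16 -> active={job_B:*/6, job_D:*/16, job_F:*/11}
Op 5: register job_G */14 -> active={job_B:*/6, job_D:*/16, job_F:*/11, job_G:*/14}
Op 6: unregister job_F -> active={job_B:*/6, job_D:*/16, job_G:*/14}
Final interval of job_G = 14
Next fire of job_G after T=62: (62//14+1)*14 = 70

Answer: interval=14 next_fire=70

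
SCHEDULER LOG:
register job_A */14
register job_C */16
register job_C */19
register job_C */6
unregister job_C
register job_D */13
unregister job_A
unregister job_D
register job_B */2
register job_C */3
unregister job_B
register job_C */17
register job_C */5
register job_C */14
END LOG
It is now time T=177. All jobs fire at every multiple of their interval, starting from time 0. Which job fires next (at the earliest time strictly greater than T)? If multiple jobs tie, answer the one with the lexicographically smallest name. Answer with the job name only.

Answer: job_C

Derivation:
Op 1: register job_A */14 -> active={job_A:*/14}
Op 2: register job_C */16 -> active={job_A:*/14, job_C:*/16}
Op 3: register job_C */19 -> active={job_A:*/14, job_C:*/19}
Op 4: register job_C */6 -> active={job_A:*/14, job_C:*/6}
Op 5: unregister job_C -> active={job_A:*/14}
Op 6: register job_D */13 -> active={job_A:*/14, job_D:*/13}
Op 7: unregister job_A -> active={job_D:*/13}
Op 8: unregister job_D -> active={}
Op 9: register job_B */2 -> active={job_B:*/2}
Op 10: register job_C */3 -> active={job_B:*/2, job_C:*/3}
Op 11: unregister job_B -> active={job_C:*/3}
Op 12: register job_C */17 -> active={job_C:*/17}
Op 13: register job_C */5 -> active={job_C:*/5}
Op 14: register job_C */14 -> active={job_C:*/14}
  job_C: interval 14, next fire after T=177 is 182
Earliest = 182, winner (lex tiebreak) = job_C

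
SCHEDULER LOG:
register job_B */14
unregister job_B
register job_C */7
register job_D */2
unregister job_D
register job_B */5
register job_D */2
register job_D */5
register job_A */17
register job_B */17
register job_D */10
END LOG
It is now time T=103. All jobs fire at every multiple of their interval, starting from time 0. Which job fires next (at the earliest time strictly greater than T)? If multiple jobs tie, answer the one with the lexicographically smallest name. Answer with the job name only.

Answer: job_C

Derivation:
Op 1: register job_B */14 -> active={job_B:*/14}
Op 2: unregister job_B -> active={}
Op 3: register job_C */7 -> active={job_C:*/7}
Op 4: register job_D */2 -> active={job_C:*/7, job_D:*/2}
Op 5: unregister job_D -> active={job_C:*/7}
Op 6: register job_B */5 -> active={job_B:*/5, job_C:*/7}
Op 7: register job_D */2 -> active={job_B:*/5, job_C:*/7, job_D:*/2}
Op 8: register job_D */5 -> active={job_B:*/5, job_C:*/7, job_D:*/5}
Op 9: register job_A */17 -> active={job_A:*/17, job_B:*/5, job_C:*/7, job_D:*/5}
Op 10: register job_B */17 -> active={job_A:*/17, job_B:*/17, job_C:*/7, job_D:*/5}
Op 11: register job_D */10 -> active={job_A:*/17, job_B:*/17, job_C:*/7, job_D:*/10}
  job_A: interval 17, next fire after T=103 is 119
  job_B: interval 17, next fire after T=103 is 119
  job_C: interval 7, next fire after T=103 is 105
  job_D: interval 10, next fire after T=103 is 110
Earliest = 105, winner (lex tiebreak) = job_C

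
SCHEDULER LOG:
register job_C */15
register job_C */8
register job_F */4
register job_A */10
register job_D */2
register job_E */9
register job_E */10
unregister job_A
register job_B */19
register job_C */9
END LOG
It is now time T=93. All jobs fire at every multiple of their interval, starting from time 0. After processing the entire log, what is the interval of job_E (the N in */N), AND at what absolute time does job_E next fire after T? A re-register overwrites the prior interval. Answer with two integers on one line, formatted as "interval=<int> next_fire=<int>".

Op 1: register job_C */15 -> active={job_C:*/15}
Op 2: register job_C */8 -> active={job_C:*/8}
Op 3: register job_F */4 -> active={job_C:*/8, job_F:*/4}
Op 4: register job_A */10 -> active={job_A:*/10, job_C:*/8, job_F:*/4}
Op 5: register job_D */2 -> active={job_A:*/10, job_C:*/8, job_D:*/2, job_F:*/4}
Op 6: register job_E */9 -> active={job_A:*/10, job_C:*/8, job_D:*/2, job_E:*/9, job_F:*/4}
Op 7: register job_E */10 -> active={job_A:*/10, job_C:*/8, job_D:*/2, job_E:*/10, job_F:*/4}
Op 8: unregister job_A -> active={job_C:*/8, job_D:*/2, job_E:*/10, job_F:*/4}
Op 9: register job_B */19 -> active={job_B:*/19, job_C:*/8, job_D:*/2, job_E:*/10, job_F:*/4}
Op 10: register job_C */9 -> active={job_B:*/19, job_C:*/9, job_D:*/2, job_E:*/10, job_F:*/4}
Final interval of job_E = 10
Next fire of job_E after T=93: (93//10+1)*10 = 100

Answer: interval=10 next_fire=100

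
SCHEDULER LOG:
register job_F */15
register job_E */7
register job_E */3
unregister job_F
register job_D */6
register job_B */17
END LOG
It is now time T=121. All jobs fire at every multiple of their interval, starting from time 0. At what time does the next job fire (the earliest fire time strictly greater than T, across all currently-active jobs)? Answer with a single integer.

Op 1: register job_F */15 -> active={job_F:*/15}
Op 2: register job_E */7 -> active={job_E:*/7, job_F:*/15}
Op 3: register job_E */3 -> active={job_E:*/3, job_F:*/15}
Op 4: unregister job_F -> active={job_E:*/3}
Op 5: register job_D */6 -> active={job_D:*/6, job_E:*/3}
Op 6: register job_B */17 -> active={job_B:*/17, job_D:*/6, job_E:*/3}
  job_B: interval 17, next fire after T=121 is 136
  job_D: interval 6, next fire after T=121 is 126
  job_E: interval 3, next fire after T=121 is 123
Earliest fire time = 123 (job job_E)

Answer: 123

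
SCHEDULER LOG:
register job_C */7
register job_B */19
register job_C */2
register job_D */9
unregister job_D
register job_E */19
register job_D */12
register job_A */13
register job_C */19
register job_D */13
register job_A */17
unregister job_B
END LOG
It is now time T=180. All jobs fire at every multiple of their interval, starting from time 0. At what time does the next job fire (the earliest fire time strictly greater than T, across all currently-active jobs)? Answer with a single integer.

Answer: 182

Derivation:
Op 1: register job_C */7 -> active={job_C:*/7}
Op 2: register job_B */19 -> active={job_B:*/19, job_C:*/7}
Op 3: register job_C */2 -> active={job_B:*/19, job_C:*/2}
Op 4: register job_D */9 -> active={job_B:*/19, job_C:*/2, job_D:*/9}
Op 5: unregister job_D -> active={job_B:*/19, job_C:*/2}
Op 6: register job_E */19 -> active={job_B:*/19, job_C:*/2, job_E:*/19}
Op 7: register job_D */12 -> active={job_B:*/19, job_C:*/2, job_D:*/12, job_E:*/19}
Op 8: register job_A */13 -> active={job_A:*/13, job_B:*/19, job_C:*/2, job_D:*/12, job_E:*/19}
Op 9: register job_C */19 -> active={job_A:*/13, job_B:*/19, job_C:*/19, job_D:*/12, job_E:*/19}
Op 10: register job_D */13 -> active={job_A:*/13, job_B:*/19, job_C:*/19, job_D:*/13, job_E:*/19}
Op 11: register job_A */17 -> active={job_A:*/17, job_B:*/19, job_C:*/19, job_D:*/13, job_E:*/19}
Op 12: unregister job_B -> active={job_A:*/17, job_C:*/19, job_D:*/13, job_E:*/19}
  job_A: interval 17, next fire after T=180 is 187
  job_C: interval 19, next fire after T=180 is 190
  job_D: interval 13, next fire after T=180 is 182
  job_E: interval 19, next fire after T=180 is 190
Earliest fire time = 182 (job job_D)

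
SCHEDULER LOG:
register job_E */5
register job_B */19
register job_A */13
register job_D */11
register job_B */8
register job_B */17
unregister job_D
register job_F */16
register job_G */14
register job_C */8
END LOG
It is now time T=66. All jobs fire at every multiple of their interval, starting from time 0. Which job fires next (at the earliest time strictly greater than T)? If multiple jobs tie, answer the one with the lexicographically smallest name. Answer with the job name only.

Op 1: register job_E */5 -> active={job_E:*/5}
Op 2: register job_B */19 -> active={job_B:*/19, job_E:*/5}
Op 3: register job_A */13 -> active={job_A:*/13, job_B:*/19, job_E:*/5}
Op 4: register job_D */11 -> active={job_A:*/13, job_B:*/19, job_D:*/11, job_E:*/5}
Op 5: register job_B */8 -> active={job_A:*/13, job_B:*/8, job_D:*/11, job_E:*/5}
Op 6: register job_B */17 -> active={job_A:*/13, job_B:*/17, job_D:*/11, job_E:*/5}
Op 7: unregister job_D -> active={job_A:*/13, job_B:*/17, job_E:*/5}
Op 8: register job_F */16 -> active={job_A:*/13, job_B:*/17, job_E:*/5, job_F:*/16}
Op 9: register job_G */14 -> active={job_A:*/13, job_B:*/17, job_E:*/5, job_F:*/16, job_G:*/14}
Op 10: register job_C */8 -> active={job_A:*/13, job_B:*/17, job_C:*/8, job_E:*/5, job_F:*/16, job_G:*/14}
  job_A: interval 13, next fire after T=66 is 78
  job_B: interval 17, next fire after T=66 is 68
  job_C: interval 8, next fire after T=66 is 72
  job_E: interval 5, next fire after T=66 is 70
  job_F: interval 16, next fire after T=66 is 80
  job_G: interval 14, next fire after T=66 is 70
Earliest = 68, winner (lex tiebreak) = job_B

Answer: job_B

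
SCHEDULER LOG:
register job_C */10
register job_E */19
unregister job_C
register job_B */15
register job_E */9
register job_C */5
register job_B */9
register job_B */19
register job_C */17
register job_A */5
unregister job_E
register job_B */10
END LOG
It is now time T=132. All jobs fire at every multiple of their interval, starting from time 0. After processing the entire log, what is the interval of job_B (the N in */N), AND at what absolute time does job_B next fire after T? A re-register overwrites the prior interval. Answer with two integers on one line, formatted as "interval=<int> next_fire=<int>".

Op 1: register job_C */10 -> active={job_C:*/10}
Op 2: register job_E */19 -> active={job_C:*/10, job_E:*/19}
Op 3: unregister job_C -> active={job_E:*/19}
Op 4: register job_B */15 -> active={job_B:*/15, job_E:*/19}
Op 5: register job_E */9 -> active={job_B:*/15, job_E:*/9}
Op 6: register job_C */5 -> active={job_B:*/15, job_C:*/5, job_E:*/9}
Op 7: register job_B */9 -> active={job_B:*/9, job_C:*/5, job_E:*/9}
Op 8: register job_B */19 -> active={job_B:*/19, job_C:*/5, job_E:*/9}
Op 9: register job_C */17 -> active={job_B:*/19, job_C:*/17, job_E:*/9}
Op 10: register job_A */5 -> active={job_A:*/5, job_B:*/19, job_C:*/17, job_E:*/9}
Op 11: unregister job_E -> active={job_A:*/5, job_B:*/19, job_C:*/17}
Op 12: register job_B */10 -> active={job_A:*/5, job_B:*/10, job_C:*/17}
Final interval of job_B = 10
Next fire of job_B after T=132: (132//10+1)*10 = 140

Answer: interval=10 next_fire=140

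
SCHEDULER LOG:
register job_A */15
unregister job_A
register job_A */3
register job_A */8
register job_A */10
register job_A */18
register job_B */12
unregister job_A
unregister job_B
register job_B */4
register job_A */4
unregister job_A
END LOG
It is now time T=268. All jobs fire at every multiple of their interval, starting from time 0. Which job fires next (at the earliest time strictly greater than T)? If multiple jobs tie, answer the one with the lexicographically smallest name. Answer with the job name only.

Answer: job_B

Derivation:
Op 1: register job_A */15 -> active={job_A:*/15}
Op 2: unregister job_A -> active={}
Op 3: register job_A */3 -> active={job_A:*/3}
Op 4: register job_A */8 -> active={job_A:*/8}
Op 5: register job_A */10 -> active={job_A:*/10}
Op 6: register job_A */18 -> active={job_A:*/18}
Op 7: register job_B */12 -> active={job_A:*/18, job_B:*/12}
Op 8: unregister job_A -> active={job_B:*/12}
Op 9: unregister job_B -> active={}
Op 10: register job_B */4 -> active={job_B:*/4}
Op 11: register job_A */4 -> active={job_A:*/4, job_B:*/4}
Op 12: unregister job_A -> active={job_B:*/4}
  job_B: interval 4, next fire after T=268 is 272
Earliest = 272, winner (lex tiebreak) = job_B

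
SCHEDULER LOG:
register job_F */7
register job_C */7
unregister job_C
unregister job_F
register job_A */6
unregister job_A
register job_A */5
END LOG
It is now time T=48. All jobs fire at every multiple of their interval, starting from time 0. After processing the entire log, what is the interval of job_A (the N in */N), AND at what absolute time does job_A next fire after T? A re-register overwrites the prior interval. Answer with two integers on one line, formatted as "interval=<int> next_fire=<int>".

Op 1: register job_F */7 -> active={job_F:*/7}
Op 2: register job_C */7 -> active={job_C:*/7, job_F:*/7}
Op 3: unregister job_C -> active={job_F:*/7}
Op 4: unregister job_F -> active={}
Op 5: register job_A */6 -> active={job_A:*/6}
Op 6: unregister job_A -> active={}
Op 7: register job_A */5 -> active={job_A:*/5}
Final interval of job_A = 5
Next fire of job_A after T=48: (48//5+1)*5 = 50

Answer: interval=5 next_fire=50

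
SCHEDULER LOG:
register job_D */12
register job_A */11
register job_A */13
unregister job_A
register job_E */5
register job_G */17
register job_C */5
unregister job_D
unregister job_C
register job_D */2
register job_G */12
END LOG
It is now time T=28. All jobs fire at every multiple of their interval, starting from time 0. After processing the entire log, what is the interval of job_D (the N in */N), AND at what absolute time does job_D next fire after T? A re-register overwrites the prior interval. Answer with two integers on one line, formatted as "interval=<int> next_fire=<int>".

Answer: interval=2 next_fire=30

Derivation:
Op 1: register job_D */12 -> active={job_D:*/12}
Op 2: register job_A */11 -> active={job_A:*/11, job_D:*/12}
Op 3: register job_A */13 -> active={job_A:*/13, job_D:*/12}
Op 4: unregister job_A -> active={job_D:*/12}
Op 5: register job_E */5 -> active={job_D:*/12, job_E:*/5}
Op 6: register job_G */17 -> active={job_D:*/12, job_E:*/5, job_G:*/17}
Op 7: register job_C */5 -> active={job_C:*/5, job_D:*/12, job_E:*/5, job_G:*/17}
Op 8: unregister job_D -> active={job_C:*/5, job_E:*/5, job_G:*/17}
Op 9: unregister job_C -> active={job_E:*/5, job_G:*/17}
Op 10: register job_D */2 -> active={job_D:*/2, job_E:*/5, job_G:*/17}
Op 11: register job_G */12 -> active={job_D:*/2, job_E:*/5, job_G:*/12}
Final interval of job_D = 2
Next fire of job_D after T=28: (28//2+1)*2 = 30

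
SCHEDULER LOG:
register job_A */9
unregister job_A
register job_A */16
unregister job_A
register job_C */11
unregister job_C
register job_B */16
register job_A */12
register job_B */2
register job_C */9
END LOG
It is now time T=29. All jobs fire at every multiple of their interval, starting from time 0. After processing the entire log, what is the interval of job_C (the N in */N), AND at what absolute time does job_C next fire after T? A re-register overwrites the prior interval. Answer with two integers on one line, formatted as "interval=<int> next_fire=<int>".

Answer: interval=9 next_fire=36

Derivation:
Op 1: register job_A */9 -> active={job_A:*/9}
Op 2: unregister job_A -> active={}
Op 3: register job_A */16 -> active={job_A:*/16}
Op 4: unregister job_A -> active={}
Op 5: register job_C */11 -> active={job_C:*/11}
Op 6: unregister job_C -> active={}
Op 7: register job_B */16 -> active={job_B:*/16}
Op 8: register job_A */12 -> active={job_A:*/12, job_B:*/16}
Op 9: register job_B */2 -> active={job_A:*/12, job_B:*/2}
Op 10: register job_C */9 -> active={job_A:*/12, job_B:*/2, job_C:*/9}
Final interval of job_C = 9
Next fire of job_C after T=29: (29//9+1)*9 = 36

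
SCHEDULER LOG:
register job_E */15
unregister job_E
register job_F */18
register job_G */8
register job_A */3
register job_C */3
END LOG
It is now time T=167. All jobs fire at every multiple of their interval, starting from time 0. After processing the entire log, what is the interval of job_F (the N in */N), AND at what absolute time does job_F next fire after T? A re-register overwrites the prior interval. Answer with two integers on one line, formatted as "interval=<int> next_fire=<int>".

Answer: interval=18 next_fire=180

Derivation:
Op 1: register job_E */15 -> active={job_E:*/15}
Op 2: unregister job_E -> active={}
Op 3: register job_F */18 -> active={job_F:*/18}
Op 4: register job_G */8 -> active={job_F:*/18, job_G:*/8}
Op 5: register job_A */3 -> active={job_A:*/3, job_F:*/18, job_G:*/8}
Op 6: register job_C */3 -> active={job_A:*/3, job_C:*/3, job_F:*/18, job_G:*/8}
Final interval of job_F = 18
Next fire of job_F after T=167: (167//18+1)*18 = 180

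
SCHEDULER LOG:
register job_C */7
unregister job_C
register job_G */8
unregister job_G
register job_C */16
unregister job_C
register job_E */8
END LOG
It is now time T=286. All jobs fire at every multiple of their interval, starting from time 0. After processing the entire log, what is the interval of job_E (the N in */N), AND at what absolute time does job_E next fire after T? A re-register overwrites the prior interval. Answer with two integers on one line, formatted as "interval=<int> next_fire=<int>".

Answer: interval=8 next_fire=288

Derivation:
Op 1: register job_C */7 -> active={job_C:*/7}
Op 2: unregister job_C -> active={}
Op 3: register job_G */8 -> active={job_G:*/8}
Op 4: unregister job_G -> active={}
Op 5: register job_C */16 -> active={job_C:*/16}
Op 6: unregister job_C -> active={}
Op 7: register job_E */8 -> active={job_E:*/8}
Final interval of job_E = 8
Next fire of job_E after T=286: (286//8+1)*8 = 288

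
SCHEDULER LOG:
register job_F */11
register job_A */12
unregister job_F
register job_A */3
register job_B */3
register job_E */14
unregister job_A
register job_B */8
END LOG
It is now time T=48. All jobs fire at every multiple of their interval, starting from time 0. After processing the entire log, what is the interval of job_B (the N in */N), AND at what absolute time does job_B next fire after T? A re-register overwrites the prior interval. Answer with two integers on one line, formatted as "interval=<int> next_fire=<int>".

Op 1: register job_F */11 -> active={job_F:*/11}
Op 2: register job_A */12 -> active={job_A:*/12, job_F:*/11}
Op 3: unregister job_F -> active={job_A:*/12}
Op 4: register job_A */3 -> active={job_A:*/3}
Op 5: register job_B */3 -> active={job_A:*/3, job_B:*/3}
Op 6: register job_E */14 -> active={job_A:*/3, job_B:*/3, job_E:*/14}
Op 7: unregister job_A -> active={job_B:*/3, job_E:*/14}
Op 8: register job_B */8 -> active={job_B:*/8, job_E:*/14}
Final interval of job_B = 8
Next fire of job_B after T=48: (48//8+1)*8 = 56

Answer: interval=8 next_fire=56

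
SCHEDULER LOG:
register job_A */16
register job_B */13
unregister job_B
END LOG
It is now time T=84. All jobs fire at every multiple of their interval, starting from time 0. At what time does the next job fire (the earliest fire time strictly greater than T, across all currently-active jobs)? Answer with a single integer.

Answer: 96

Derivation:
Op 1: register job_A */16 -> active={job_A:*/16}
Op 2: register job_B */13 -> active={job_A:*/16, job_B:*/13}
Op 3: unregister job_B -> active={job_A:*/16}
  job_A: interval 16, next fire after T=84 is 96
Earliest fire time = 96 (job job_A)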